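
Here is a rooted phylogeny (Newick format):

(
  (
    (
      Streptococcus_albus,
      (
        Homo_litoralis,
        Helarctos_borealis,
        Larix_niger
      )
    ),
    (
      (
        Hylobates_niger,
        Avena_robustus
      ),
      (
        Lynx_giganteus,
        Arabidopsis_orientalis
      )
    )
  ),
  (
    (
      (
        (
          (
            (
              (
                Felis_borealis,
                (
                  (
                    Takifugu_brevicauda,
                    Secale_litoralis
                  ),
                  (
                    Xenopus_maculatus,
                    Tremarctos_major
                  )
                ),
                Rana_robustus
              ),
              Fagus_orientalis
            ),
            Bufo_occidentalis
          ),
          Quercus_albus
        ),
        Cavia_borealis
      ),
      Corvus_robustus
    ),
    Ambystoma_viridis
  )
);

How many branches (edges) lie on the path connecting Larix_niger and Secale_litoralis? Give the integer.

The MRCA of Larix_niger and Secale_litoralis is the root of the tree.
From Larix_niger up to that node: 4 branches. From Secale_litoralis up to the same node: 10 branches. Total: 4 + 10 = 14.

14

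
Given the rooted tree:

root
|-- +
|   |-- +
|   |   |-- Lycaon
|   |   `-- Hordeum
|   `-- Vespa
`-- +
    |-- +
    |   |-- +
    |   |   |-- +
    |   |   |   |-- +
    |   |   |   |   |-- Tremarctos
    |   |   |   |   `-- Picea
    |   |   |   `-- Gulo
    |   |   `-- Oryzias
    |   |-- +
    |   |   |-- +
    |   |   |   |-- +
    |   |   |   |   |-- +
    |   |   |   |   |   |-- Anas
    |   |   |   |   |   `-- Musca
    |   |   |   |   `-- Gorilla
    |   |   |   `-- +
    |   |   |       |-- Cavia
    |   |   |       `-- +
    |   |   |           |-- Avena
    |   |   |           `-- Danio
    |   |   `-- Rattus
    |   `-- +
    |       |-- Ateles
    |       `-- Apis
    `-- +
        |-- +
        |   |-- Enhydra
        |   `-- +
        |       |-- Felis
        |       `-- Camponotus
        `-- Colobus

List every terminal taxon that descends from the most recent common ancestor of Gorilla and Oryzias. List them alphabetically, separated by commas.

Tracing Gorilla: it sits inside ((Anas,Musca),Gorilla).
Tracing Oryzias: it sits inside (((Tremarctos,Picea),Gulo),Oryzias).
The smallest clade enclosing both is ((((Tremarctos,Picea),Gulo),Oryzias),((((Anas,Musca),Gorilla),(Cavia,(Avena,Danio))),Rattus),(Ateles,Apis)); the answer is its 13 terminal taxa in alphabetical order.

Anas, Apis, Ateles, Avena, Cavia, Danio, Gorilla, Gulo, Musca, Oryzias, Picea, Rattus, Tremarctos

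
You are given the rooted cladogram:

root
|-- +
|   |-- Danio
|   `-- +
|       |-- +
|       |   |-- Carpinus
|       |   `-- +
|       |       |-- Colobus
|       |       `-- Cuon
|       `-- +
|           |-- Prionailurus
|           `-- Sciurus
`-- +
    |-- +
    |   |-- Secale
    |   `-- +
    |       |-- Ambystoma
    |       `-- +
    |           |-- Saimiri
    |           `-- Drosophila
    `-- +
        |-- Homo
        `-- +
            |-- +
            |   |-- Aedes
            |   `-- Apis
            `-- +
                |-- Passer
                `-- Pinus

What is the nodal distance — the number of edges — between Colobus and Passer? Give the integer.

10

The MRCA of Colobus and Passer is the root of the tree.
From Colobus up to that node: 5 branches. From Passer up to the same node: 5 branches. Total: 5 + 5 = 10.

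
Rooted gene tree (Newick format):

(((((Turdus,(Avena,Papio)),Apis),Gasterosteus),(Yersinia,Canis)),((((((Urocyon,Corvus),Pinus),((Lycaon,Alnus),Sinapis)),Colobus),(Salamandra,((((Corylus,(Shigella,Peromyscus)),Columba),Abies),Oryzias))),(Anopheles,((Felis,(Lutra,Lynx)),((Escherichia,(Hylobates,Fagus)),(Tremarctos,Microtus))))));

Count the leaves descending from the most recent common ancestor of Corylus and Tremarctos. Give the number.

The MRCA of Corylus and Tremarctos is the node subtending ((((((Urocyon,Corvus),Pinus),((Lycaon,Alnus),Sinapis)),Colobus),(Salamandra,((((Corylus,(Shigella,Peromyscus)),Columba),Abies),Oryzias))),(Anopheles,((Felis,(Lutra,Lynx)),((Escherichia,(Hylobates,Fagus)),(Tremarctos,Microtus))))).
That clade contains 23 terminal taxa: Abies, Alnus, Anopheles, Colobus, Columba, Corvus, Corylus, Escherichia, Fagus, Felis, Hylobates, Lutra, Lycaon, Lynx, Microtus, Oryzias, Peromyscus, Pinus, Salamandra, Shigella, Sinapis, Tremarctos, Urocyon.

23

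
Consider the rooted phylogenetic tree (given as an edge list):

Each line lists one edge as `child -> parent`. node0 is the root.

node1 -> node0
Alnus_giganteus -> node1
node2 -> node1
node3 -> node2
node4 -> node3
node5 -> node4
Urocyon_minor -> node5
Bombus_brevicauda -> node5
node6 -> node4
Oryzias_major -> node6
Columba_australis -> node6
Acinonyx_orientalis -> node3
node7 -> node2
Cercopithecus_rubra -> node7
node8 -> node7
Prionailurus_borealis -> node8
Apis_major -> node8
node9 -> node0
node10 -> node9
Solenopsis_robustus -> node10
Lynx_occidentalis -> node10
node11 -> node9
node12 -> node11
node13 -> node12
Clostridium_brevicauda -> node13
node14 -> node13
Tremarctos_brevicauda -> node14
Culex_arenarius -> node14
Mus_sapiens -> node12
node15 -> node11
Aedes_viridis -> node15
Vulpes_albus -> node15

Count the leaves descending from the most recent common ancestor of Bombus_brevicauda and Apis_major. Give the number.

The MRCA of Bombus_brevicauda and Apis_major is the node subtending ((((Urocyon_minor,Bombus_brevicauda),(Oryzias_major,Columba_australis)),Acinonyx_orientalis),(Cercopithecus_rubra,(Prionailurus_borealis,Apis_major))).
That clade contains 8 terminal taxa: Acinonyx_orientalis, Apis_major, Bombus_brevicauda, Cercopithecus_rubra, Columba_australis, Oryzias_major, Prionailurus_borealis, Urocyon_minor.

8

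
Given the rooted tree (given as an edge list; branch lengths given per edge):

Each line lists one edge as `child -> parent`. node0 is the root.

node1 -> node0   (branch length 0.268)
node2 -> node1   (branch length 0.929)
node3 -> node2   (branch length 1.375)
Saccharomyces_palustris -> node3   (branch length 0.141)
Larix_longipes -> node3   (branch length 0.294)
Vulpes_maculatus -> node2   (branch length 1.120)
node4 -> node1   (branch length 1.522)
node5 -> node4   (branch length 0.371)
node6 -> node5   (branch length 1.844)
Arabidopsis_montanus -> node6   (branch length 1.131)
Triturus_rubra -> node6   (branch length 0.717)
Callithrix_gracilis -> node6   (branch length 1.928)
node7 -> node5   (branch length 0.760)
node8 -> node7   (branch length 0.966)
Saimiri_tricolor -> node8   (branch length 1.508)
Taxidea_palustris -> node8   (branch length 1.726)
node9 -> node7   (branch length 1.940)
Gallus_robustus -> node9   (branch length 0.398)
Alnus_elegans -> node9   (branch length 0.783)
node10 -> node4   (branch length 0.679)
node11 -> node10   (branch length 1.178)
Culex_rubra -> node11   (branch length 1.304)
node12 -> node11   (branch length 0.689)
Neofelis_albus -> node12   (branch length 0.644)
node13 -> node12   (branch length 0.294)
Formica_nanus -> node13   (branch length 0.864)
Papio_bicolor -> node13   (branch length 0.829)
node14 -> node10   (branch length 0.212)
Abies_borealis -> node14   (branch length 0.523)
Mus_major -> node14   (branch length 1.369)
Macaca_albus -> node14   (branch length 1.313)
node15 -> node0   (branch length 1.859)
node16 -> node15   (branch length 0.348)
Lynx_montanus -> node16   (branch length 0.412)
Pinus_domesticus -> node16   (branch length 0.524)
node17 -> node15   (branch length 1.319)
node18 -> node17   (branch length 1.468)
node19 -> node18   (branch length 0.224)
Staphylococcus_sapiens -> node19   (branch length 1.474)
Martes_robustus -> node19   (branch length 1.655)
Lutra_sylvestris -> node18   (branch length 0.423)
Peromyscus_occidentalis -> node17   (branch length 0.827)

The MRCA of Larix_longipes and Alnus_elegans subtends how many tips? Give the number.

The MRCA of Larix_longipes and Alnus_elegans is the node subtending (((Saccharomyces_palustris,Larix_longipes),Vulpes_maculatus),(((Arabidopsis_montanus,Triturus_rubra,Callithrix_gracilis),((Saimiri_tricolor,Taxidea_palustris),(Gallus_robustus,Alnus_elegans))),((Culex_rubra,(Neofelis_albus,(Formica_nanus,Papio_bicolor))),(Abies_borealis,Mus_major,Macaca_albus)))).
That clade contains 17 terminal taxa: Abies_borealis, Alnus_elegans, Arabidopsis_montanus, Callithrix_gracilis, Culex_rubra, Formica_nanus, Gallus_robustus, Larix_longipes, Macaca_albus, Mus_major, Neofelis_albus, Papio_bicolor, Saccharomyces_palustris, Saimiri_tricolor, Taxidea_palustris, Triturus_rubra, Vulpes_maculatus.

17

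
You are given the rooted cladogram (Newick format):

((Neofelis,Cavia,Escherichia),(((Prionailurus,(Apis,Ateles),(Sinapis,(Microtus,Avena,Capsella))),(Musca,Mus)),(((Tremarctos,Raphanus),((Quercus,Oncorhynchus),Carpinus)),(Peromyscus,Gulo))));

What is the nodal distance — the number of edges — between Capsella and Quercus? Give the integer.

The MRCA of Capsella and Quercus is the node subtending (((Prionailurus,(Apis,Ateles),(Sinapis,(Microtus,Avena,Capsella))),(Musca,Mus)),(((Tremarctos,Raphanus),((Quercus,Oncorhynchus),Carpinus)),(Peromyscus,Gulo))).
From Capsella up to that node: 5 branches. From Quercus up to the same node: 5 branches. Total: 5 + 5 = 10.

10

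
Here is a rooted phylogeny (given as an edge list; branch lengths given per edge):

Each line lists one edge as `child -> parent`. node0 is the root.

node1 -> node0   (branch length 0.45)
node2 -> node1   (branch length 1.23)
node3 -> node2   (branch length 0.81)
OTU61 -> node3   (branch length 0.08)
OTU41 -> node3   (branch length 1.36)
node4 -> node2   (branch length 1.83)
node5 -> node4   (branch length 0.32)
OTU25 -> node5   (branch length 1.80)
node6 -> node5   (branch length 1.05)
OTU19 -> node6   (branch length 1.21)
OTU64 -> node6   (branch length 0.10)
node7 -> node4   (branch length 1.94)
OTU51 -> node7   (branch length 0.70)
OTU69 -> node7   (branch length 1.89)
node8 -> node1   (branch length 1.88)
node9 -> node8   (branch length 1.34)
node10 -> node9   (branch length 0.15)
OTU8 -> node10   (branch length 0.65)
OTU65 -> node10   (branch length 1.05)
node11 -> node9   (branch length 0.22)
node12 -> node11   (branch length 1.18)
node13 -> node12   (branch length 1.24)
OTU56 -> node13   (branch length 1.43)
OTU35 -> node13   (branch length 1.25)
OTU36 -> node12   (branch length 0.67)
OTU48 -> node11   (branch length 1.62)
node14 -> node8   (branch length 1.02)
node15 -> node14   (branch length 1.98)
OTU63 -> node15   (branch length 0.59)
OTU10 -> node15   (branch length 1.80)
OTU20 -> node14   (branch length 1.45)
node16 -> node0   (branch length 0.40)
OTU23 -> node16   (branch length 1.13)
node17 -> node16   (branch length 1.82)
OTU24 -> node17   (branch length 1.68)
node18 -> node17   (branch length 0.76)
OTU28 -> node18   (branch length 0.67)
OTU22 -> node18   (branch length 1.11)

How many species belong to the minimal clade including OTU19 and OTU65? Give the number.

The MRCA of OTU19 and OTU65 is the node subtending (((OTU61,OTU41),((OTU25,(OTU19,OTU64)),(OTU51,OTU69))),(((OTU8,OTU65),(((OTU56,OTU35),OTU36),OTU48)),((OTU63,OTU10),OTU20))).
That clade contains 16 terminal taxa: OTU10, OTU19, OTU20, OTU25, OTU35, OTU36, OTU41, OTU48, OTU51, OTU56, OTU61, OTU63, OTU64, OTU65, OTU69, OTU8.

16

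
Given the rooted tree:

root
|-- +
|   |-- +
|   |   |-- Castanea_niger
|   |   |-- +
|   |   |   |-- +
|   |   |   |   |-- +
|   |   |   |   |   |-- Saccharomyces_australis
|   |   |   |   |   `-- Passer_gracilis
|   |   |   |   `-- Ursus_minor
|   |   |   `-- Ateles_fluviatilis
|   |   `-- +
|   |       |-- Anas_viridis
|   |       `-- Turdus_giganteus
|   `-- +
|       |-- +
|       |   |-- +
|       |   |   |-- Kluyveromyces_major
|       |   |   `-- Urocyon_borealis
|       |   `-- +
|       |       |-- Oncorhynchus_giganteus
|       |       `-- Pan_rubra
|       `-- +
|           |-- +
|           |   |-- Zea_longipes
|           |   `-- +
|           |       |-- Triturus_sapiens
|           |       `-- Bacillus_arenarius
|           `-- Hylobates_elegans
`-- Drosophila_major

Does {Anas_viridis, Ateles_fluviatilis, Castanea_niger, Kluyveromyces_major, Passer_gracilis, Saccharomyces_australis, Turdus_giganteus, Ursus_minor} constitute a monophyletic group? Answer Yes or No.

No

The MRCA of the listed taxa subtends ((Castanea_niger,(((Saccharomyces_australis,Passer_gracilis),Ursus_minor),Ateles_fluviatilis),(Anas_viridis,Turdus_giganteus)),(((Kluyveromyces_major,Urocyon_borealis),(Oncorhynchus_giganteus,Pan_rubra)),((Zea_longipes,(Triturus_sapiens,Bacillus_arenarius)),Hylobates_elegans))).
That clade also contains Bacillus_arenarius, Hylobates_elegans, Oncorhynchus_giganteus, Pan_rubra, Triturus_sapiens, Urocyon_borealis, Zea_longipes, which are not in the proposed group, so the group is not monophyletic.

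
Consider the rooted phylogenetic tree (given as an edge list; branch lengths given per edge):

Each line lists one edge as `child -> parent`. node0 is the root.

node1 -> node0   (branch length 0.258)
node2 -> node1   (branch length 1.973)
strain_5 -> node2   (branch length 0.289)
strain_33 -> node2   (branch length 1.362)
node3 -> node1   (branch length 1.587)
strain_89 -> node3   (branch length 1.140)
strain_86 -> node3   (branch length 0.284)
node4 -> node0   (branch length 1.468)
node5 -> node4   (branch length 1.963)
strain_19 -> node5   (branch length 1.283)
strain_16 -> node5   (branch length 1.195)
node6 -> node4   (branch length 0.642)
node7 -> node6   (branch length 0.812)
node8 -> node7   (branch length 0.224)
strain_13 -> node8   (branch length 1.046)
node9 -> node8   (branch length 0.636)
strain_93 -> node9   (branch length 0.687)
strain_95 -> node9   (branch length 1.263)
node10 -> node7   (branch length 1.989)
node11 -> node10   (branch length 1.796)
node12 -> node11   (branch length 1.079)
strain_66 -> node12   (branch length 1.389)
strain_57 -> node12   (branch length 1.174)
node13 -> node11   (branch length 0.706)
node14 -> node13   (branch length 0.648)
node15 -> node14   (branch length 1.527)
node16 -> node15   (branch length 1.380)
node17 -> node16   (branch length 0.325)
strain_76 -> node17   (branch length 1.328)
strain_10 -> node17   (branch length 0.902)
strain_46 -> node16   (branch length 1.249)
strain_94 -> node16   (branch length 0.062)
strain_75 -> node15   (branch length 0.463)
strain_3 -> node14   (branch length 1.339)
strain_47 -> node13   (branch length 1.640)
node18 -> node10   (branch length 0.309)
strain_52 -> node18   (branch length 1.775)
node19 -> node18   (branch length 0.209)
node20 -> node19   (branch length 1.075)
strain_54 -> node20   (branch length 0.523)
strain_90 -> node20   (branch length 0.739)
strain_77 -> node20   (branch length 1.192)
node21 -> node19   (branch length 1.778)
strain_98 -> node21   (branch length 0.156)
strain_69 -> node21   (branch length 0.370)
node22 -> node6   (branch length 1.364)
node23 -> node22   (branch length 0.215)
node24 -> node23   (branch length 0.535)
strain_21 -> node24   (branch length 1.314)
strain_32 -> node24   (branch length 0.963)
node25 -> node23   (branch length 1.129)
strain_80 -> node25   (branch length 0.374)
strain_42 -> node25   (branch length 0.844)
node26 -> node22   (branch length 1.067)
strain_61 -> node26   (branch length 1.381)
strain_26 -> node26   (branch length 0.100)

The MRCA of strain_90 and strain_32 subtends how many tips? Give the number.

The MRCA of strain_90 and strain_32 is the node subtending (((strain_13,(strain_93,strain_95)),(((strain_66,strain_57),(((((strain_76,strain_10),strain_46,strain_94),strain_75),strain_3),strain_47)),(strain_52,((strain_54,strain_90,strain_77),(strain_98,strain_69))))),(((strain_21,strain_32),(strain_80,strain_42)),(strain_61,strain_26))).
That clade contains 24 terminal taxa: strain_10, strain_13, strain_21, strain_26, strain_3, strain_32, strain_42, strain_46, strain_47, strain_52, strain_54, strain_57, strain_61, strain_66, strain_69, strain_75, strain_76, strain_77, strain_80, strain_90, strain_93, strain_94, strain_95, strain_98.

24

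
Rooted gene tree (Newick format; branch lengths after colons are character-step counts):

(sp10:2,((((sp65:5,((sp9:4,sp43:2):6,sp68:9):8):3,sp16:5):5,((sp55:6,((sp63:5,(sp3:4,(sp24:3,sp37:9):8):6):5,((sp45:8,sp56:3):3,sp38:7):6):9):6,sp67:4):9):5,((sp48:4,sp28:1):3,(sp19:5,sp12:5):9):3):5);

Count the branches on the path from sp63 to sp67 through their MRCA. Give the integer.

5

The MRCA of sp63 and sp67 is the node subtending ((sp55,((sp63,(sp3,(sp24,sp37))),((sp45,sp56),sp38))),sp67).
From sp63 up to that node: 4 branches. From sp67 up to the same node: 1 branch. Total: 4 + 1 = 5.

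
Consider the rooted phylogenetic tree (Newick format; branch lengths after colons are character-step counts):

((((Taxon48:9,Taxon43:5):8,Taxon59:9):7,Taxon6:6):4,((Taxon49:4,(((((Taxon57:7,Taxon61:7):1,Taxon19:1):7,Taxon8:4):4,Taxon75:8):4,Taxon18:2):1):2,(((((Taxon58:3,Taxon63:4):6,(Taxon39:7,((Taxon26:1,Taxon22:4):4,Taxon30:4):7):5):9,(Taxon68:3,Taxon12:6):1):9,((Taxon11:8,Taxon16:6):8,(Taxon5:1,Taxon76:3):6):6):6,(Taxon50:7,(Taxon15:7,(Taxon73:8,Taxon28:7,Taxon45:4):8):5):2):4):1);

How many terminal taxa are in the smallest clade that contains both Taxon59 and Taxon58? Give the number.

The MRCA of Taxon59 and Taxon58 is the root, so the clade is the entire tree.
That clade contains 28 terminal taxa: Taxon11, Taxon12, Taxon15, Taxon16, Taxon18, Taxon19, Taxon22, Taxon26, Taxon28, Taxon30, Taxon39, Taxon43, Taxon45, Taxon48, Taxon49, Taxon5, Taxon50, Taxon57, Taxon58, Taxon59, Taxon6, Taxon61, Taxon63, Taxon68, Taxon73, Taxon75, Taxon76, Taxon8.

28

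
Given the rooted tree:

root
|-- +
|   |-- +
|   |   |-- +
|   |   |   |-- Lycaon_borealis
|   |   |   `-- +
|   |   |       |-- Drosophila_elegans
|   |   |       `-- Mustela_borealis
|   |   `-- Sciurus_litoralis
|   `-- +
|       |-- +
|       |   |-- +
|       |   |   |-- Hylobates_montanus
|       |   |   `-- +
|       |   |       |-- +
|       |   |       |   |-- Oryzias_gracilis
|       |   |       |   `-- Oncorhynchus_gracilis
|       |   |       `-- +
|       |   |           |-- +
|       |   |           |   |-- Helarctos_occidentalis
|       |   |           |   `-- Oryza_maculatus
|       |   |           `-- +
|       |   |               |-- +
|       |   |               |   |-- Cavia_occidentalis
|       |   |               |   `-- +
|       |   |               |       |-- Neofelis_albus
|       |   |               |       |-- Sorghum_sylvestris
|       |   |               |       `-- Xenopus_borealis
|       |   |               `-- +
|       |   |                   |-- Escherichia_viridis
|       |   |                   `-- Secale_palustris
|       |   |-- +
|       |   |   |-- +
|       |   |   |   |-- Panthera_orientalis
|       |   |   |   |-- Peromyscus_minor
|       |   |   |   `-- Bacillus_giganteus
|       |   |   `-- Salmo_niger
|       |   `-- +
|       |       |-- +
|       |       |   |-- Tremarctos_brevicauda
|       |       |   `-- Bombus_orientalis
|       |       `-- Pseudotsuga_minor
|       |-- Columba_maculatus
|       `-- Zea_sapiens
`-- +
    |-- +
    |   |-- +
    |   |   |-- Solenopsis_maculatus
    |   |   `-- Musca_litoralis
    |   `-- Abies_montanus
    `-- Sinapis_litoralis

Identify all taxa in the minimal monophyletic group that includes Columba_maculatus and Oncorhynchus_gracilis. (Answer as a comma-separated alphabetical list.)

Tracing Columba_maculatus: it sits inside (((Hylobates_montanus,((Oryzias_gracilis,Oncorhynchus_gracilis),((Helarctos_occidentalis,Oryza_maculatus),((Cavia_occidentalis,(Neofelis_albus,Sorghum_sylvestris,Xenopus_borealis)),(Escherichia_viridis,Secale_palustris))))),((Panthera_orientalis,Peromyscus_minor,Bacillus_giganteus),Salmo_niger),((Tremarctos_brevicauda,Bombus_orientalis),Pseudotsuga_minor)),Columba_maculatus,Zea_sapiens).
Tracing Oncorhynchus_gracilis: it sits inside (Oryzias_gracilis,Oncorhynchus_gracilis).
The smallest clade enclosing both is (((Hylobates_montanus,((Oryzias_gracilis,Oncorhynchus_gracilis),((Helarctos_occidentalis,Oryza_maculatus),((Cavia_occidentalis,(Neofelis_albus,Sorghum_sylvestris,Xenopus_borealis)),(Escherichia_viridis,Secale_palustris))))),((Panthera_orientalis,Peromyscus_minor,Bacillus_giganteus),Salmo_niger),((Tremarctos_brevicauda,Bombus_orientalis),Pseudotsuga_minor)),Columba_maculatus,Zea_sapiens); the answer is its 20 terminal taxa in alphabetical order.

Bacillus_giganteus, Bombus_orientalis, Cavia_occidentalis, Columba_maculatus, Escherichia_viridis, Helarctos_occidentalis, Hylobates_montanus, Neofelis_albus, Oncorhynchus_gracilis, Oryza_maculatus, Oryzias_gracilis, Panthera_orientalis, Peromyscus_minor, Pseudotsuga_minor, Salmo_niger, Secale_palustris, Sorghum_sylvestris, Tremarctos_brevicauda, Xenopus_borealis, Zea_sapiens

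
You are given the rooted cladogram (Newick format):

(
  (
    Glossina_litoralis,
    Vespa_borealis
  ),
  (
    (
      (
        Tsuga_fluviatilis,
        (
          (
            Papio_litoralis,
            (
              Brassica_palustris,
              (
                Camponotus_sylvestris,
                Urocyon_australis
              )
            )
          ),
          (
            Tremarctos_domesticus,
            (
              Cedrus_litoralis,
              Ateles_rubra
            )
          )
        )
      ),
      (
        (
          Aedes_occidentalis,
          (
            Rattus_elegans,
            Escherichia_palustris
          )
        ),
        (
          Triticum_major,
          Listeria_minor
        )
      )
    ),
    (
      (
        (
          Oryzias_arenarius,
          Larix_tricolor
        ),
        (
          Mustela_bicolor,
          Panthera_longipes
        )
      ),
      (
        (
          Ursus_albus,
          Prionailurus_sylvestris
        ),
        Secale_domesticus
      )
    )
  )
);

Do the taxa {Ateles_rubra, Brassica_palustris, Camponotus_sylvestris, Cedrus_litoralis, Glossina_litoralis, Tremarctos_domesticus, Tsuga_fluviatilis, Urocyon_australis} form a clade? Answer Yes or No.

The MRCA of the listed taxa is the root, so the smallest clade containing them is the whole tree.
That clade also contains Aedes_occidentalis, Escherichia_palustris, Larix_tricolor, Listeria_minor, Mustela_bicolor, Oryzias_arenarius, Panthera_longipes, Papio_litoralis, Prionailurus_sylvestris, Rattus_elegans, Secale_domesticus, Triticum_major, Ursus_albus, Vespa_borealis, which are not in the proposed group, so the group is not monophyletic.

No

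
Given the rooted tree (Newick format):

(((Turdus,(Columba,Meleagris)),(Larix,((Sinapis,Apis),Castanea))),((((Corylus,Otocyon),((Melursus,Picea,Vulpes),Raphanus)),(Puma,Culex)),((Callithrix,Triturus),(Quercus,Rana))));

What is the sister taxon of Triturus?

Triturus attaches to the tree at the node subtending (Callithrix,Triturus).
The other lineage descending from that same node — the sister group — is the single tip Callithrix.

Callithrix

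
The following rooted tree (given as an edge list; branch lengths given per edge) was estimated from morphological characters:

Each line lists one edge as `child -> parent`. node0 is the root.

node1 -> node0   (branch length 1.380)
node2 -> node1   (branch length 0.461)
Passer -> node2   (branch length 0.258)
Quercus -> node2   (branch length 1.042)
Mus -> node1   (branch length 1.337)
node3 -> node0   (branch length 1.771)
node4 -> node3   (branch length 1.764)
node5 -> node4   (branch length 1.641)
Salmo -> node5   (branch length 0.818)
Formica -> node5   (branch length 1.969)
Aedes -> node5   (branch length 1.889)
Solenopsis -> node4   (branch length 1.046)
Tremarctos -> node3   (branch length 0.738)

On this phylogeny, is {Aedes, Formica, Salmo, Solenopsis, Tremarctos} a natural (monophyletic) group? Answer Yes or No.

The most recent common ancestor of these taxa subtends (((Salmo,Formica,Aedes),Solenopsis),Tremarctos).
That clade has exactly 5 tips — every listed taxon and nothing else — so the group is monophyletic.

Yes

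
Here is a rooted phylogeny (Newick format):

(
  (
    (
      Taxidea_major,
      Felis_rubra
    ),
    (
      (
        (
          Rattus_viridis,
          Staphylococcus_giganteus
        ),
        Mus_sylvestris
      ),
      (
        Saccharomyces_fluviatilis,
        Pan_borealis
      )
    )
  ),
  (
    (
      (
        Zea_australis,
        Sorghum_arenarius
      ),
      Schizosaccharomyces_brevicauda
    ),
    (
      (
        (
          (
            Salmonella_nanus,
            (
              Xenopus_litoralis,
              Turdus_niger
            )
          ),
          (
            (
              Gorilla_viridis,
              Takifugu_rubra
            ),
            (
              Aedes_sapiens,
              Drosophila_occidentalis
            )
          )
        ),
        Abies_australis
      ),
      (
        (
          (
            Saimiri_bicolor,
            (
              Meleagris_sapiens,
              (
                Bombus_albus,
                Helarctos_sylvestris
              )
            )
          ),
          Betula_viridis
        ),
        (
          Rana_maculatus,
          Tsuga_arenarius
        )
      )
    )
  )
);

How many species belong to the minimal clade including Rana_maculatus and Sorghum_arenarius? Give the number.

18

The MRCA of Rana_maculatus and Sorghum_arenarius is the node subtending (((Zea_australis,Sorghum_arenarius),Schizosaccharomyces_brevicauda),((((Salmonella_nanus,(Xenopus_litoralis,Turdus_niger)),((Gorilla_viridis,Takifugu_rubra),(Aedes_sapiens,Drosophila_occidentalis))),Abies_australis),(((Saimiri_bicolor,(Meleagris_sapiens,(Bombus_albus,Helarctos_sylvestris))),Betula_viridis),(Rana_maculatus,Tsuga_arenarius)))).
That clade contains 18 terminal taxa: Abies_australis, Aedes_sapiens, Betula_viridis, Bombus_albus, Drosophila_occidentalis, Gorilla_viridis, Helarctos_sylvestris, Meleagris_sapiens, Rana_maculatus, Saimiri_bicolor, Salmonella_nanus, Schizosaccharomyces_brevicauda, Sorghum_arenarius, Takifugu_rubra, Tsuga_arenarius, Turdus_niger, Xenopus_litoralis, Zea_australis.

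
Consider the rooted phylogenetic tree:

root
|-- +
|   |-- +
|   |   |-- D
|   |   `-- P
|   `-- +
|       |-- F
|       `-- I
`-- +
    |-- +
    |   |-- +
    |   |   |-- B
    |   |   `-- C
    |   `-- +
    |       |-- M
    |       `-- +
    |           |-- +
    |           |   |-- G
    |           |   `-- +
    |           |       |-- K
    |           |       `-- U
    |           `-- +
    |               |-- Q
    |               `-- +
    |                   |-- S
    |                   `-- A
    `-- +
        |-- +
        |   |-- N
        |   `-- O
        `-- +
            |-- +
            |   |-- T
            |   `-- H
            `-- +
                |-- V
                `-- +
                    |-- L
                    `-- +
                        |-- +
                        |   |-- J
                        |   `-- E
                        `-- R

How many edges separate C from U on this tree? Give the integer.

The MRCA of C and U is the node subtending ((B,C),(M,((G,(K,U)),(Q,(S,A))))).
From C up to that node: 2 branches. From U up to the same node: 5 branches. Total: 2 + 5 = 7.

7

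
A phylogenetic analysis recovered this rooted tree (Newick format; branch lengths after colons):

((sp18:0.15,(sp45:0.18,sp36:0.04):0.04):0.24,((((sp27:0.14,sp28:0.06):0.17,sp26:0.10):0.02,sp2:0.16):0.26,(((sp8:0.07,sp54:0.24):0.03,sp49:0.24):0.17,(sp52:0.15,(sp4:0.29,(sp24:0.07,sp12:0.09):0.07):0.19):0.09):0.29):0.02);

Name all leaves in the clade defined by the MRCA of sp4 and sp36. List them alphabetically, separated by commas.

Tracing sp4: it sits inside (sp4,(sp24,sp12)).
Tracing sp36: it sits inside (sp45,sp36).
The smallest clade enclosing both is the whole tree (their MRCA is the root), so the answer is all 14 tips in alphabetical order.

sp12, sp18, sp2, sp24, sp26, sp27, sp28, sp36, sp4, sp45, sp49, sp52, sp54, sp8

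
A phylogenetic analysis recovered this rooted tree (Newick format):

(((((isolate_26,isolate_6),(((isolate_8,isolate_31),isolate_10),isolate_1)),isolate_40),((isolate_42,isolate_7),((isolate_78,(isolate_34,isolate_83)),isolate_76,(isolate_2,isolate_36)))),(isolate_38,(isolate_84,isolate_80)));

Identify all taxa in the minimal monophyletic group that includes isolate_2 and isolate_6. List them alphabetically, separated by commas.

isolate_1, isolate_10, isolate_2, isolate_26, isolate_31, isolate_34, isolate_36, isolate_40, isolate_42, isolate_6, isolate_7, isolate_76, isolate_78, isolate_8, isolate_83

Tracing isolate_2: it sits inside (isolate_2,isolate_36).
Tracing isolate_6: it sits inside (isolate_26,isolate_6).
The smallest clade enclosing both is ((((isolate_26,isolate_6),(((isolate_8,isolate_31),isolate_10),isolate_1)),isolate_40),((isolate_42,isolate_7),((isolate_78,(isolate_34,isolate_83)),isolate_76,(isolate_2,isolate_36)))); the answer is its 15 terminal taxa in alphabetical order.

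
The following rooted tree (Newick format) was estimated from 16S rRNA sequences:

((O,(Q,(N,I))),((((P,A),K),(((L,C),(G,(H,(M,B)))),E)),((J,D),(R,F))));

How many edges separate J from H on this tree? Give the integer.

The MRCA of J and H is the node subtending ((((P,A),K),(((L,C),(G,(H,(M,B)))),E)),((J,D),(R,F))).
From J up to that node: 3 branches. From H up to the same node: 6 branches. Total: 3 + 6 = 9.

9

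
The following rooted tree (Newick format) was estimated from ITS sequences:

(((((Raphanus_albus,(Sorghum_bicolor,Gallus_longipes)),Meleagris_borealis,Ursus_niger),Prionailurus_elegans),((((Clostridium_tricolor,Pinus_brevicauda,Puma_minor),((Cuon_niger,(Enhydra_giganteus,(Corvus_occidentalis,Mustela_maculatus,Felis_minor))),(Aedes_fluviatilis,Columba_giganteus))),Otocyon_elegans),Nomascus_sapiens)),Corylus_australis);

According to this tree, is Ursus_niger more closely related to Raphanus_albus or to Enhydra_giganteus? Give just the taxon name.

Raphanus_albus

The MRCA of Ursus_niger and Raphanus_albus subtends ((Raphanus_albus,(Sorghum_bicolor,Gallus_longipes)),Meleagris_borealis,Ursus_niger) (5 taxa).
The MRCA of Ursus_niger and Enhydra_giganteus subtends ((((Raphanus_albus,(Sorghum_bicolor,Gallus_longipes)),Meleagris_borealis,Ursus_niger),Prionailurus_elegans),((((Clostridium_tricolor,Pinus_brevicauda,Puma_minor),((Cuon_niger,(Enhydra_giganteus,(Corvus_occidentalis,Mustela_maculatus,Felis_minor))),(Aedes_fluviatilis,Columba_giganteus))),Otocyon_elegans),Nomascus_sapiens)) (18 taxa).
The first is nested inside the second, so Ursus_niger shares a more recent common ancestor with Raphanus_albus.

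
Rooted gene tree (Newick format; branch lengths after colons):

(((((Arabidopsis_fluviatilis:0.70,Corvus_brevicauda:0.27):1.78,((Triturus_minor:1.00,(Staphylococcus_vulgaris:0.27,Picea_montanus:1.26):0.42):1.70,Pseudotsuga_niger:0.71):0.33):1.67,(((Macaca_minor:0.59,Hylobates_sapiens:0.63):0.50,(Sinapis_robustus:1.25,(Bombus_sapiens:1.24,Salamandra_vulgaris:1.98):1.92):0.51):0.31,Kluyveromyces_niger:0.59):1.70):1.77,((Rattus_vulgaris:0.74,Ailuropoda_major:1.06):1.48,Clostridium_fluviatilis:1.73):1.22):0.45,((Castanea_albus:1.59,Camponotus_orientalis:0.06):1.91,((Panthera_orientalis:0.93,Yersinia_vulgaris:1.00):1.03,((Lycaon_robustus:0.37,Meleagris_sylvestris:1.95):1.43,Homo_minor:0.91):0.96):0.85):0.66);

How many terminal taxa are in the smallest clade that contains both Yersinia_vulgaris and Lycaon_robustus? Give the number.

The MRCA of Yersinia_vulgaris and Lycaon_robustus is the node subtending ((Panthera_orientalis,Yersinia_vulgaris),((Lycaon_robustus,Meleagris_sylvestris),Homo_minor)).
That clade contains 5 terminal taxa: Homo_minor, Lycaon_robustus, Meleagris_sylvestris, Panthera_orientalis, Yersinia_vulgaris.

5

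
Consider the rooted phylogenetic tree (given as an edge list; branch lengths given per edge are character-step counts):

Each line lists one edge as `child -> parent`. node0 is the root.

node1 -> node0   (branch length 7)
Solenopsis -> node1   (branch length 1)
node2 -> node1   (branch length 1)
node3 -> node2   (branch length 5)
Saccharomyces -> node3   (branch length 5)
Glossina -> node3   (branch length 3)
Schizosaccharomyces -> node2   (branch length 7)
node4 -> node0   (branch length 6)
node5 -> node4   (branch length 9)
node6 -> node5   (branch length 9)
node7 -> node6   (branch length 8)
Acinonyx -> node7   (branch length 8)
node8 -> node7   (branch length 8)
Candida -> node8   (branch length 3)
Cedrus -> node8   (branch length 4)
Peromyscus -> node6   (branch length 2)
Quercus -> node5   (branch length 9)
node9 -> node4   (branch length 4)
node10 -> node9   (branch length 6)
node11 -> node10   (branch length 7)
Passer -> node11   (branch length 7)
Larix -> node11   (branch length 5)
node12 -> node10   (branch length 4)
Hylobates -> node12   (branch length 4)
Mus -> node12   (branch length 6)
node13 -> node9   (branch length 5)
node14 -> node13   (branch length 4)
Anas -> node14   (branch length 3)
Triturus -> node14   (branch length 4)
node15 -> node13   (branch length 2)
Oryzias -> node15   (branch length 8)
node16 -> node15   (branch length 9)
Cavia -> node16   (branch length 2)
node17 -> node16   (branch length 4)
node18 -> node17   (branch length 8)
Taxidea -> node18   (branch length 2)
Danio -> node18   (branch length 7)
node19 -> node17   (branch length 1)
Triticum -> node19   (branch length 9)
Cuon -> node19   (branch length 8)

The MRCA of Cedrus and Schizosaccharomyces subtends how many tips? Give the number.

21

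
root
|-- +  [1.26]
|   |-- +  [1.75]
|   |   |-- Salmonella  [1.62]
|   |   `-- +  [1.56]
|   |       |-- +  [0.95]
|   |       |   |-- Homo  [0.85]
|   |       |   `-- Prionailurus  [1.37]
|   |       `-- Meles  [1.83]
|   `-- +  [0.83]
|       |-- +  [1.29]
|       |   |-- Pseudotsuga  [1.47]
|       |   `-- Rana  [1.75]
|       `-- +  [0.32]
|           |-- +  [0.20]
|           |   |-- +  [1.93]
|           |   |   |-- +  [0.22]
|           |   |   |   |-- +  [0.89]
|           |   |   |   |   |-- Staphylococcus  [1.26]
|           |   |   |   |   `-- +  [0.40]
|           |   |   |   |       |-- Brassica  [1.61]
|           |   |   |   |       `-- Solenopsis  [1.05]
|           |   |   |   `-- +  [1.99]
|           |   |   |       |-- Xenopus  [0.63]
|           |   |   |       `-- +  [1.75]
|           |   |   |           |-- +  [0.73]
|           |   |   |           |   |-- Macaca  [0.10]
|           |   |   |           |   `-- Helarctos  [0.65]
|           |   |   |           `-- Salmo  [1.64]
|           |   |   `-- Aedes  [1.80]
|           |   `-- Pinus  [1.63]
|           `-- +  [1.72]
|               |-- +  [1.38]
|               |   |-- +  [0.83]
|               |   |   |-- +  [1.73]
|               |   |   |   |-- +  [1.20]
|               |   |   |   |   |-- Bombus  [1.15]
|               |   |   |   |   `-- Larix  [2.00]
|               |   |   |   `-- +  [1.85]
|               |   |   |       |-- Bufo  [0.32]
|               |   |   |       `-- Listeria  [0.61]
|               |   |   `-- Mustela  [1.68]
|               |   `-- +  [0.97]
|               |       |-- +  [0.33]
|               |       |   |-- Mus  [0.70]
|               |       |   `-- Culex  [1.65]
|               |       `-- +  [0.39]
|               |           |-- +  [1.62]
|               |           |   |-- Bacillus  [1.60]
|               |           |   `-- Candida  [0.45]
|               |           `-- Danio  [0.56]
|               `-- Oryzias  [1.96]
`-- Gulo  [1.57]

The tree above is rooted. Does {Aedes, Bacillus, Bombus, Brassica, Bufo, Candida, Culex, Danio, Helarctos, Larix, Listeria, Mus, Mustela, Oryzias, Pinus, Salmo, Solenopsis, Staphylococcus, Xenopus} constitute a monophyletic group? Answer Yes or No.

The MRCA of the listed taxa subtends (((((Staphylococcus,(Brassica,Solenopsis)),(Xenopus,((Macaca,Helarctos),Salmo))),Aedes),Pinus),(((((Bombus,Larix),(Bufo,Listeria)),Mustela),((Mus,Culex),((Bacillus,Candida),Danio))),Oryzias)).
That clade also contains Macaca, which is not in the proposed group, so the group is not monophyletic.

No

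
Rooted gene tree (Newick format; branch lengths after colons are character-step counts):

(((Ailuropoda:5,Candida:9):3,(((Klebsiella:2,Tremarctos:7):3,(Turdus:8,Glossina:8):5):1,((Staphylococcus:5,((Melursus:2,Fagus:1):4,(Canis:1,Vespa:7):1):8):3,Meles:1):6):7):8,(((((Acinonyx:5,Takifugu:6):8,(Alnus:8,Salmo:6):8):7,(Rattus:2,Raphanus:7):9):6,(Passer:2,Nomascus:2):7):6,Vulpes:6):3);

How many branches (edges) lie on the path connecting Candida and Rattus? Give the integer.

The MRCA of Candida and Rattus is the root of the tree.
From Candida up to that node: 3 branches. From Rattus up to the same node: 5 branches. Total: 3 + 5 = 8.

8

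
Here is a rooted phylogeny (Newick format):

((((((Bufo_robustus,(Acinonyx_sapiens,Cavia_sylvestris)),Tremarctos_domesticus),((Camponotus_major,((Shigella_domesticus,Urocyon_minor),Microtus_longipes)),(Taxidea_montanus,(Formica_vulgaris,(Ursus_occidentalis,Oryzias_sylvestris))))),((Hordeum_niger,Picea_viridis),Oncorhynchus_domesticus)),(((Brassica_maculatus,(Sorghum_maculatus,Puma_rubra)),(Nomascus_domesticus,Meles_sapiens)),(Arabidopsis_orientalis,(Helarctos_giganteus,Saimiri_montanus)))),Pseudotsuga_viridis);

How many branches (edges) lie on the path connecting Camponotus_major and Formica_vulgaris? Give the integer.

5

The MRCA of Camponotus_major and Formica_vulgaris is the node subtending ((Camponotus_major,((Shigella_domesticus,Urocyon_minor),Microtus_longipes)),(Taxidea_montanus,(Formica_vulgaris,(Ursus_occidentalis,Oryzias_sylvestris)))).
From Camponotus_major up to that node: 2 branches. From Formica_vulgaris up to the same node: 3 branches. Total: 2 + 3 = 5.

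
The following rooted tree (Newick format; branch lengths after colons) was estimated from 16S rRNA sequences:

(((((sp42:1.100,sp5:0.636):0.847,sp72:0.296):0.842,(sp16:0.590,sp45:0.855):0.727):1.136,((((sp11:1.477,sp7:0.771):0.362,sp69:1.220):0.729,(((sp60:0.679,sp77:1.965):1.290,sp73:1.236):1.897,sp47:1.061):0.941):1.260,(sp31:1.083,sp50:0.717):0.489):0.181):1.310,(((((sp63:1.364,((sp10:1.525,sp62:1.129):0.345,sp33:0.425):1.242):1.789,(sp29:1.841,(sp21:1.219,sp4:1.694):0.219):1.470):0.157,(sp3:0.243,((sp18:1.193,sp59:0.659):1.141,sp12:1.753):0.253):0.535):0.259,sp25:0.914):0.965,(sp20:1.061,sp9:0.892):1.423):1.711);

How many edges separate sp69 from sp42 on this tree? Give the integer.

8

The MRCA of sp69 and sp42 is the node subtending ((((sp42,sp5),sp72),(sp16,sp45)),((((sp11,sp7),sp69),(((sp60,sp77),sp73),sp47)),(sp31,sp50))).
From sp69 up to that node: 4 branches. From sp42 up to the same node: 4 branches. Total: 4 + 4 = 8.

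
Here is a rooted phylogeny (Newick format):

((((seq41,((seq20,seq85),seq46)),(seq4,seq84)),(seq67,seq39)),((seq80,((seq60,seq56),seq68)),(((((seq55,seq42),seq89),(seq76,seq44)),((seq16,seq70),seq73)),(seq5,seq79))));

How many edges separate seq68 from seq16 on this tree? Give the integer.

The MRCA of seq68 and seq16 is the node subtending ((seq80,((seq60,seq56),seq68)),(((((seq55,seq42),seq89),(seq76,seq44)),((seq16,seq70),seq73)),(seq5,seq79))).
From seq68 up to that node: 3 branches. From seq16 up to the same node: 5 branches. Total: 3 + 5 = 8.

8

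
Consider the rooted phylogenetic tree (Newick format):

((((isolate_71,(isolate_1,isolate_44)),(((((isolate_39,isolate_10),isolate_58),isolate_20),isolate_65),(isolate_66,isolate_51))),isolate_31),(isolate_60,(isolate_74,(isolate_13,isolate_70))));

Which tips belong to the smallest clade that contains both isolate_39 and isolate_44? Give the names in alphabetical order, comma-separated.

isolate_1, isolate_10, isolate_20, isolate_39, isolate_44, isolate_51, isolate_58, isolate_65, isolate_66, isolate_71

Tracing isolate_39: it sits inside (isolate_39,isolate_10).
Tracing isolate_44: it sits inside (isolate_1,isolate_44).
The smallest clade enclosing both is ((isolate_71,(isolate_1,isolate_44)),(((((isolate_39,isolate_10),isolate_58),isolate_20),isolate_65),(isolate_66,isolate_51))); the answer is its 10 terminal taxa in alphabetical order.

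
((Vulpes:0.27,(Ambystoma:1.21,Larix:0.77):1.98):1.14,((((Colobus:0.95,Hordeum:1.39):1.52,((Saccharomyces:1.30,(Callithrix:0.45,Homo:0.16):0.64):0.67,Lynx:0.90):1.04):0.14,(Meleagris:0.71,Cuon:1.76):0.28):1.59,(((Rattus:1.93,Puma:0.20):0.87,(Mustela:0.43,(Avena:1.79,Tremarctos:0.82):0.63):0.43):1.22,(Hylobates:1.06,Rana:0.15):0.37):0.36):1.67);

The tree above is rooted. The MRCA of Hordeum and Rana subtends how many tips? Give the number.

15

The MRCA of Hordeum and Rana is the node subtending ((((Colobus,Hordeum),((Saccharomyces,(Callithrix,Homo)),Lynx)),(Meleagris,Cuon)),(((Rattus,Puma),(Mustela,(Avena,Tremarctos))),(Hylobates,Rana))).
That clade contains 15 terminal taxa: Avena, Callithrix, Colobus, Cuon, Homo, Hordeum, Hylobates, Lynx, Meleagris, Mustela, Puma, Rana, Rattus, Saccharomyces, Tremarctos.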